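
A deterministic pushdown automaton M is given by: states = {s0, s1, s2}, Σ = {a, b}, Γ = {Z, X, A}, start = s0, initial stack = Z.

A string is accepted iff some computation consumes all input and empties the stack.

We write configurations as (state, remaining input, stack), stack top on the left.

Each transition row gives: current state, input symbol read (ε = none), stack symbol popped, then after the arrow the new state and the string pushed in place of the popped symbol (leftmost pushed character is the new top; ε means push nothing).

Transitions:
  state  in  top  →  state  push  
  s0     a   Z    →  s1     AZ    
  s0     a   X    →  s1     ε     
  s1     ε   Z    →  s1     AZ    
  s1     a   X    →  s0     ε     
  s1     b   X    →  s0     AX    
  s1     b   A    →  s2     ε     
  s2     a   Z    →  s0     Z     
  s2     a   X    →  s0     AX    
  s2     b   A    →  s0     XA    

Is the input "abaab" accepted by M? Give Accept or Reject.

Reject

(s0, abaab, Z) ⊢ (s1, baab, AZ) ⊢ (s2, aab, Z) ⊢ (s0, ab, Z) ⊢ (s1, b, AZ) ⊢ (s2, ε, Z)
All input consumed; stack is Z, not empty, and no further ε-move applies.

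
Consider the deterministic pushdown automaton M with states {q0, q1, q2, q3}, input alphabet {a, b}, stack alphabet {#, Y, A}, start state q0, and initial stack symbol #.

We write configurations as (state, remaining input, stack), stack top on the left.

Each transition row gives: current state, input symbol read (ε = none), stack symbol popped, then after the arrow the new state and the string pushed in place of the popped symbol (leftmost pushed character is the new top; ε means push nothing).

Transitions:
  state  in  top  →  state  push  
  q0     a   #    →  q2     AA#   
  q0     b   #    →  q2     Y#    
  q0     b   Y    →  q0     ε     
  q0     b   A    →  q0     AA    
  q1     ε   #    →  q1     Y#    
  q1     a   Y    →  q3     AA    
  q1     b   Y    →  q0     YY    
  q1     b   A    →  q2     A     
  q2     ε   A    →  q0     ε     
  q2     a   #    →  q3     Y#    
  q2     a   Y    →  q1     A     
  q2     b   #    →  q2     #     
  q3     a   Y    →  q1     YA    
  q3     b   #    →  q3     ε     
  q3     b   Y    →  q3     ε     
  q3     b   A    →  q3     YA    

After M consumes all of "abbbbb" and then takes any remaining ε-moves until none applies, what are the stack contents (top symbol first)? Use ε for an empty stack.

AAAAAA#

(q0, abbbbb, #)
  read a, top #: go to q2, push AA# → (q2, bbbbb, AA#)
  ε-move, top A: go to q0, push ε → (q0, bbbbb, A#)
  read b, top A: go to q0, push AA → (q0, bbbb, AA#)
  read b, top A: go to q0, push AA → (q0, bbb, AAA#)
  read b, top A: go to q0, push AA → (q0, bb, AAAA#)
  read b, top A: go to q0, push AA → (q0, b, AAAAA#)
  read b, top A: go to q0, push AA → (q0, ε, AAAAAA#)
All input consumed in state q0 with stack AAAAAA#.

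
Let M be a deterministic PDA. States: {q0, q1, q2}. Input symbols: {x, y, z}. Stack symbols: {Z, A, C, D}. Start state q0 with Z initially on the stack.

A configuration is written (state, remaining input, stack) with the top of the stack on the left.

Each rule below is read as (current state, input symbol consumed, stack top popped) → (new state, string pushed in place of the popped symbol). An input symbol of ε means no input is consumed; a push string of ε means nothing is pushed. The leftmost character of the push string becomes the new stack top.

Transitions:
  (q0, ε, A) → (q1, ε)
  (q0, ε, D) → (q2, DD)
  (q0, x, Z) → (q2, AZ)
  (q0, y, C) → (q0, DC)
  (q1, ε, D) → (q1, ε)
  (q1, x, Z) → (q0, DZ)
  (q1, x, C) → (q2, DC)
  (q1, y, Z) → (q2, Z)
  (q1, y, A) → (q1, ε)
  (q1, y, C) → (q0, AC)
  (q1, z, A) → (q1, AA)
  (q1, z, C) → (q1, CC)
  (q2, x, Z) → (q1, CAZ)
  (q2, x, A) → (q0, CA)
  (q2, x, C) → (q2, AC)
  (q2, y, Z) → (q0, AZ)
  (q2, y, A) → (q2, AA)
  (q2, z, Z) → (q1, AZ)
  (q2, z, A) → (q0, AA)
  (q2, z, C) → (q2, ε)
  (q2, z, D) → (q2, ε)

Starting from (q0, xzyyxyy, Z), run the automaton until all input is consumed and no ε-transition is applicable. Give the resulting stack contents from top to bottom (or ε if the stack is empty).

(q0, xzyyxyy, Z)
  read x, top Z: go to q2, push AZ → (q2, zyyxyy, AZ)
  read z, top A: go to q0, push AA → (q0, yyxyy, AAZ)
  ε-move, top A: go to q1, push ε → (q1, yyxyy, AZ)
  read y, top A: go to q1, push ε → (q1, yxyy, Z)
  read y, top Z: go to q2, push Z → (q2, xyy, Z)
  read x, top Z: go to q1, push CAZ → (q1, yy, CAZ)
  read y, top C: go to q0, push AC → (q0, y, ACAZ)
  ε-move, top A: go to q1, push ε → (q1, y, CAZ)
  read y, top C: go to q0, push AC → (q0, ε, ACAZ)
  ε-move, top A: go to q1, push ε → (q1, ε, CAZ)
All input consumed in state q1 with stack CAZ.

CAZ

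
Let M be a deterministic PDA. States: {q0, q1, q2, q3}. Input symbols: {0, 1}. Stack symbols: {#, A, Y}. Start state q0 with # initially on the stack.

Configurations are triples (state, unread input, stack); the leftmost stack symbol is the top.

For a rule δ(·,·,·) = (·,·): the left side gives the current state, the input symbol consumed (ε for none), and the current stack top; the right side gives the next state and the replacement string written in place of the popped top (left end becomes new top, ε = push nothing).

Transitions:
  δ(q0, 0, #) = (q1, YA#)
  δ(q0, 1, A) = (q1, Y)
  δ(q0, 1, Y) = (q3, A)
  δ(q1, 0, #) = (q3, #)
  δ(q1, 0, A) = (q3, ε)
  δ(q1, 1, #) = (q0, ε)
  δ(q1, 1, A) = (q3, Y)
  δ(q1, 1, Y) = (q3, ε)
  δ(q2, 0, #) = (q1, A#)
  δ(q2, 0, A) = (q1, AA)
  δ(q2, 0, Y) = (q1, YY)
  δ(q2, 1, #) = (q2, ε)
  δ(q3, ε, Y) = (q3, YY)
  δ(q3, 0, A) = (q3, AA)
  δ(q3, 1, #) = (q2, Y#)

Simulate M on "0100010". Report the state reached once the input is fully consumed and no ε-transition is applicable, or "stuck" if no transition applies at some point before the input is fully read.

(q0, 0100010, #) ⊢ (q1, 100010, YA#) ⊢ (q3, 00010, A#) ⊢ (q3, 0010, AA#) ⊢ (q3, 010, AAA#) ⊢ (q3, 10, AAAA#)
No transition for (q3, 1, top A); M blocks with input 10 remaining.

stuck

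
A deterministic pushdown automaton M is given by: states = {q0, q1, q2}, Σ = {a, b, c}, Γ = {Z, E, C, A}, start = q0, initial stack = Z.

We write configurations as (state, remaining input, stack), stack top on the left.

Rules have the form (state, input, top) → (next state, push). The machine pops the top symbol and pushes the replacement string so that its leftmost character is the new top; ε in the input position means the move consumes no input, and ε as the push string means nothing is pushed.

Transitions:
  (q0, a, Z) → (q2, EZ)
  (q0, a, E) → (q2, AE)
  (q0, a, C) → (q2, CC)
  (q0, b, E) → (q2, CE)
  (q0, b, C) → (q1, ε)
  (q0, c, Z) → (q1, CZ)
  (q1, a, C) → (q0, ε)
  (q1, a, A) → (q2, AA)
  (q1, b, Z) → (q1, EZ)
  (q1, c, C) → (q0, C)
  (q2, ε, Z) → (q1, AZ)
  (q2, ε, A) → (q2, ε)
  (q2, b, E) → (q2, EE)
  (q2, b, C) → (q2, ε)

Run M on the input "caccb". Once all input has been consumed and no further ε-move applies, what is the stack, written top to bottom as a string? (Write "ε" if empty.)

Z

(q0, caccb, Z)
  read c, top Z: go to q1, push CZ → (q1, accb, CZ)
  read a, top C: go to q0, push ε → (q0, ccb, Z)
  read c, top Z: go to q1, push CZ → (q1, cb, CZ)
  read c, top C: go to q0, push C → (q0, b, CZ)
  read b, top C: go to q1, push ε → (q1, ε, Z)
All input consumed in state q1 with stack Z.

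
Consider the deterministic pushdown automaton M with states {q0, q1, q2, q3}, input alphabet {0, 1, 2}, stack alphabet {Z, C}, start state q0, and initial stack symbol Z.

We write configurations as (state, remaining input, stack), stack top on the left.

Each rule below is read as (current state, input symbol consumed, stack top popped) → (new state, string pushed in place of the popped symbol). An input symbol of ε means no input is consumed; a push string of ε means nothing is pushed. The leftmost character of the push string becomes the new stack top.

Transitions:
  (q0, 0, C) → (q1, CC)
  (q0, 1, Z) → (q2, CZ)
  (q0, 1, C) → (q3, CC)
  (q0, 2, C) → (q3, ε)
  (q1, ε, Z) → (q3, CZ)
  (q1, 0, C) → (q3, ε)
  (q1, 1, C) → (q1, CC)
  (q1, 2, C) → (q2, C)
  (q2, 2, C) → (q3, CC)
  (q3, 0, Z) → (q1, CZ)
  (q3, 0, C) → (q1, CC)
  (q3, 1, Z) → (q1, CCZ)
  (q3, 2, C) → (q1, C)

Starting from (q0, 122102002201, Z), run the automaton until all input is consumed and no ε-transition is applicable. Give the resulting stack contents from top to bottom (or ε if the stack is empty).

(q0, 122102002201, Z) ⊢ (q2, 22102002201, CZ) ⊢ (q3, 2102002201, CCZ) ⊢ (q1, 102002201, CCZ) ⊢ (q1, 02002201, CCCZ) ⊢ (q3, 2002201, CCZ) ⊢ (q1, 002201, CCZ) ⊢ (q3, 02201, CZ) ⊢ (q1, 2201, CCZ) ⊢ (q2, 201, CCZ) ⊢ (q3, 01, CCCZ) ⊢ (q1, 1, CCCCZ) ⊢ (q1, ε, CCCCCZ)
All input consumed in state q1 with stack CCCCCZ.

CCCCCZ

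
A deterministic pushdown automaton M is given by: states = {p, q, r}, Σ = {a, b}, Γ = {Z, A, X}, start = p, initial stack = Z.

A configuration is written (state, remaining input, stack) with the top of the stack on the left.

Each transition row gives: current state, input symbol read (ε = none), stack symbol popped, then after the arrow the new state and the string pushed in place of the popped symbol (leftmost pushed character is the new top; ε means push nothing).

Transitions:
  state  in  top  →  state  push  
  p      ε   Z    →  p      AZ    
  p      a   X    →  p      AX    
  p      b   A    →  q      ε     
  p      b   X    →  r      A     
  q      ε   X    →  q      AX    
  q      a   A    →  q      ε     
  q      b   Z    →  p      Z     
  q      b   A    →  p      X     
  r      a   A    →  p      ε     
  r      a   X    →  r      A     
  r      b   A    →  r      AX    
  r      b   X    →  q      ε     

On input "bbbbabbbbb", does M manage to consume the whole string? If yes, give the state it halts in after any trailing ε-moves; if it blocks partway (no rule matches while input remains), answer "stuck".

stuck

(p, bbbbabbbbb, Z) ⊢ (p, bbbbabbbbb, AZ) ⊢ (q, bbbabbbbb, Z) ⊢ (p, bbabbbbb, Z) ⊢ (p, bbabbbbb, AZ) ⊢ (q, babbbbb, Z) ⊢ (p, abbbbb, Z) ⊢ (p, abbbbb, AZ)
No transition for (p, a, top A); M blocks with input abbbbb remaining.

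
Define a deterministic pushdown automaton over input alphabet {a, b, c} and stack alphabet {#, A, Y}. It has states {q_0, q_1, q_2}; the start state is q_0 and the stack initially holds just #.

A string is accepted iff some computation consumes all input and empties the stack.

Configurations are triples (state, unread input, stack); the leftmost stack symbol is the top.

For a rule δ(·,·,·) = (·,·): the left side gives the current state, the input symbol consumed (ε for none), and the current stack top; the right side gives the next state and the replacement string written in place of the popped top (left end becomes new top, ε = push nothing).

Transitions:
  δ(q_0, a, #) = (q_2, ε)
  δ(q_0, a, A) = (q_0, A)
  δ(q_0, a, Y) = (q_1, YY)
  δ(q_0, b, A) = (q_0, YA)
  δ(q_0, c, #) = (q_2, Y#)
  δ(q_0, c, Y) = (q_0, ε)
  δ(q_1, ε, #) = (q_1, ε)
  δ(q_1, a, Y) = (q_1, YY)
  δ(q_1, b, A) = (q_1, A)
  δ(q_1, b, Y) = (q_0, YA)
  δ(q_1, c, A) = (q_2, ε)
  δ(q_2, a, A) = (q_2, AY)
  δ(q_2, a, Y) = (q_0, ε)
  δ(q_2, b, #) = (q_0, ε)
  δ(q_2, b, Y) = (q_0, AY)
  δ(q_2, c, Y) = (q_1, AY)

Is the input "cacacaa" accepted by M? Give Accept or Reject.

Accept

(q_0, cacacaa, #)
  read c, top #: go to q_2, push Y# → (q_2, acacaa, Y#)
  read a, top Y: go to q_0, push ε → (q_0, cacaa, #)
  read c, top #: go to q_2, push Y# → (q_2, acaa, Y#)
  read a, top Y: go to q_0, push ε → (q_0, caa, #)
  read c, top #: go to q_2, push Y# → (q_2, aa, Y#)
  read a, top Y: go to q_0, push ε → (q_0, a, #)
  read a, top #: go to q_2, push ε → (q_2, ε, ε)
All input consumed and the stack is empty.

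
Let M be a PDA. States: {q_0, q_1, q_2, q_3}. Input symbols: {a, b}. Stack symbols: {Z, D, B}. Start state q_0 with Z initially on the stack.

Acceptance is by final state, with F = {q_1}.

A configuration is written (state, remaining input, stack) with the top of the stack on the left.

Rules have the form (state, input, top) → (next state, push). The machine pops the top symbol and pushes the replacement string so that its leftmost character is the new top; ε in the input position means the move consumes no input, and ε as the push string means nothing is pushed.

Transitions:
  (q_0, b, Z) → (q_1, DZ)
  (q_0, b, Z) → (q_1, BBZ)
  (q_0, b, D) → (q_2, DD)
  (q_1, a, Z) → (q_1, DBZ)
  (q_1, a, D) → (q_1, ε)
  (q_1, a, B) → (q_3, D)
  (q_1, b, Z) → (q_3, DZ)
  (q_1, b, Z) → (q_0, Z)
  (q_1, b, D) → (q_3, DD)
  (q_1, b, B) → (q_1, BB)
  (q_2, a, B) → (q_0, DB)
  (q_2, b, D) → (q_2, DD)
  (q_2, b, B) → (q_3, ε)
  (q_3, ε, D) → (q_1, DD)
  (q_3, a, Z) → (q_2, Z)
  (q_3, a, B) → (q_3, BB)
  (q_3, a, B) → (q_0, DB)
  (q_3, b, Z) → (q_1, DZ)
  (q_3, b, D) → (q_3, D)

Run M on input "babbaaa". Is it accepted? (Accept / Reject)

One accepting computation: (q_0, babbaaa, Z) ⊢ (q_1, abbaaa, DZ) ⊢ (q_1, bbaaa, Z) ⊢ (q_0, baaa, Z) ⊢ (q_1, aaa, DZ) ⊢ (q_1, aa, Z) ⊢ (q_1, a, DBZ) ⊢ (q_1, ε, BZ)
All input consumed and state q_1 ∈ F.

Accept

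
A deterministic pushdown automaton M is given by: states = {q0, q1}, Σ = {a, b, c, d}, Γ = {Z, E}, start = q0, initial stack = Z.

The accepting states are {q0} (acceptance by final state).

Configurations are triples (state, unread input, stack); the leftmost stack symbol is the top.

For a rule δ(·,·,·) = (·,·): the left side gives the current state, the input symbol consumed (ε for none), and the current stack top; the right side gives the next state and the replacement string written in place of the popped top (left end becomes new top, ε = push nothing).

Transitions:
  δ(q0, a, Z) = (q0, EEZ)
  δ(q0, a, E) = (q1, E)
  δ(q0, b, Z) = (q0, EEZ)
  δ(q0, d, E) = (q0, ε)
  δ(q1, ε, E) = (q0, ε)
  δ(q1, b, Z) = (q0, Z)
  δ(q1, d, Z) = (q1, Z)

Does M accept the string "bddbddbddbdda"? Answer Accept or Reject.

(q0, bddbddbddbdda, Z)
  read b, top Z: go to q0, push EEZ → (q0, ddbddbddbdda, EEZ)
  read d, top E: go to q0, push ε → (q0, dbddbddbdda, EZ)
  read d, top E: go to q0, push ε → (q0, bddbddbdda, Z)
  read b, top Z: go to q0, push EEZ → (q0, ddbddbdda, EEZ)
  read d, top E: go to q0, push ε → (q0, dbddbdda, EZ)
  read d, top E: go to q0, push ε → (q0, bddbdda, Z)
  read b, top Z: go to q0, push EEZ → (q0, ddbdda, EEZ)
  read d, top E: go to q0, push ε → (q0, dbdda, EZ)
  read d, top E: go to q0, push ε → (q0, bdda, Z)
  read b, top Z: go to q0, push EEZ → (q0, dda, EEZ)
  read d, top E: go to q0, push ε → (q0, da, EZ)
  read d, top E: go to q0, push ε → (q0, a, Z)
  read a, top Z: go to q0, push EEZ → (q0, ε, EEZ)
All input consumed; state q0 ∈ F.

Accept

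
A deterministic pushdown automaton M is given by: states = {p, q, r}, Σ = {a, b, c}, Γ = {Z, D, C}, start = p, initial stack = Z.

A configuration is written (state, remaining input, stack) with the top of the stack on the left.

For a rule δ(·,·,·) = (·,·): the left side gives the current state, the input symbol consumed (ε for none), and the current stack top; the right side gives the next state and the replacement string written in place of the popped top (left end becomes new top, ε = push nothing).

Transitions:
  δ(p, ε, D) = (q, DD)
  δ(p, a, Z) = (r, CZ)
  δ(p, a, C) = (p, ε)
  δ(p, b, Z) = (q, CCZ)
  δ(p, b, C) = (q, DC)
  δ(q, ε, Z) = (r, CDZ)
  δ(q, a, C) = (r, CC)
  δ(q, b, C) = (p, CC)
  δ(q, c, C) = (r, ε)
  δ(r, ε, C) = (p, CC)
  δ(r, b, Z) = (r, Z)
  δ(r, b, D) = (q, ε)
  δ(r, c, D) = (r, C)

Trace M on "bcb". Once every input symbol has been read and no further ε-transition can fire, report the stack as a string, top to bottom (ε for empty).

DCCZ

(p, bcb, Z) ⊢ (q, cb, CCZ) ⊢ (r, b, CZ) ⊢ (p, b, CCZ) ⊢ (q, ε, DCCZ)
All input consumed in state q with stack DCCZ.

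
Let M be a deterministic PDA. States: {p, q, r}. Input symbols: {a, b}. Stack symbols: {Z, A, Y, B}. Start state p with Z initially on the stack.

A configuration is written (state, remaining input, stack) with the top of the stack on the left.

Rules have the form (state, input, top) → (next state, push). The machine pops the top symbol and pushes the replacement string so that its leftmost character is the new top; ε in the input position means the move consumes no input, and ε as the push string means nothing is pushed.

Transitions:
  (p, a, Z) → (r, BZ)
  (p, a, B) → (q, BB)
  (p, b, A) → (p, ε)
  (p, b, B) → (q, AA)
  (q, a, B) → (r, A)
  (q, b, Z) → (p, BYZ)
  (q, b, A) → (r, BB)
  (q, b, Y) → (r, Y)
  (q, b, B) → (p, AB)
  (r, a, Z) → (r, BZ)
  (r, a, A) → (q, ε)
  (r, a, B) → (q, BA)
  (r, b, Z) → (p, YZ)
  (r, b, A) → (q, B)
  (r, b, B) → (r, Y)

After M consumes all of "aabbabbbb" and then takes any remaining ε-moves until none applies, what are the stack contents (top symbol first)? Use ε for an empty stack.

(p, aabbabbbb, Z)
  read a, top Z: go to r, push BZ → (r, abbabbbb, BZ)
  read a, top B: go to q, push BA → (q, bbabbbb, BAZ)
  read b, top B: go to p, push AB → (p, babbbb, ABAZ)
  read b, top A: go to p, push ε → (p, abbbb, BAZ)
  read a, top B: go to q, push BB → (q, bbbb, BBAZ)
  read b, top B: go to p, push AB → (p, bbb, ABBAZ)
  read b, top A: go to p, push ε → (p, bb, BBAZ)
  read b, top B: go to q, push AA → (q, b, AABAZ)
  read b, top A: go to r, push BB → (r, ε, BBABAZ)
All input consumed in state r with stack BBABAZ.

BBABAZ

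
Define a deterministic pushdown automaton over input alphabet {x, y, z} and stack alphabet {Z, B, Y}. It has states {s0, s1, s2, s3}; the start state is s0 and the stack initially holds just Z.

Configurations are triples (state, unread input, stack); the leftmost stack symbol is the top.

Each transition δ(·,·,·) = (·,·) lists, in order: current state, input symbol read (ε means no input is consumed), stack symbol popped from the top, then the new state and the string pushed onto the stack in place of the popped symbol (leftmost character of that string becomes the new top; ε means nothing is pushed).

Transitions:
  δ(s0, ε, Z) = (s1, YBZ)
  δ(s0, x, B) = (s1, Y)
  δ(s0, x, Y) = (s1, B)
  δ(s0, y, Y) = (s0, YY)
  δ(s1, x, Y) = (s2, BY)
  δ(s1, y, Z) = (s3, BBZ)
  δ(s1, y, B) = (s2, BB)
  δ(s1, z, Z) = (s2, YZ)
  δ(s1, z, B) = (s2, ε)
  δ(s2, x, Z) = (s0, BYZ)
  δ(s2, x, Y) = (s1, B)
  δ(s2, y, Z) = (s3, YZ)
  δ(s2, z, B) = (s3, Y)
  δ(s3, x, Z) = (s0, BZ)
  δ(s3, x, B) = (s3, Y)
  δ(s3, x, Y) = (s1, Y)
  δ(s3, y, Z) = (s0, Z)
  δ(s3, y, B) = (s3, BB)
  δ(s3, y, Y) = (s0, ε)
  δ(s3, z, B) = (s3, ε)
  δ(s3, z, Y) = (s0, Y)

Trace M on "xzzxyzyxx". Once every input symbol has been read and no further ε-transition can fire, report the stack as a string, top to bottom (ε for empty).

(s0, xzzxyzyxx, Z)
  ε-move, top Z: go to s1, push YBZ → (s1, xzzxyzyxx, YBZ)
  read x, top Y: go to s2, push BY → (s2, zzxyzyxx, BYBZ)
  read z, top B: go to s3, push Y → (s3, zxyzyxx, YYBZ)
  read z, top Y: go to s0, push Y → (s0, xyzyxx, YYBZ)
  read x, top Y: go to s1, push B → (s1, yzyxx, BYBZ)
  read y, top B: go to s2, push BB → (s2, zyxx, BBYBZ)
  read z, top B: go to s3, push Y → (s3, yxx, YBYBZ)
  read y, top Y: go to s0, push ε → (s0, xx, BYBZ)
  read x, top B: go to s1, push Y → (s1, x, YYBZ)
  read x, top Y: go to s2, push BY → (s2, ε, BYYBZ)
All input consumed in state s2 with stack BYYBZ.

BYYBZ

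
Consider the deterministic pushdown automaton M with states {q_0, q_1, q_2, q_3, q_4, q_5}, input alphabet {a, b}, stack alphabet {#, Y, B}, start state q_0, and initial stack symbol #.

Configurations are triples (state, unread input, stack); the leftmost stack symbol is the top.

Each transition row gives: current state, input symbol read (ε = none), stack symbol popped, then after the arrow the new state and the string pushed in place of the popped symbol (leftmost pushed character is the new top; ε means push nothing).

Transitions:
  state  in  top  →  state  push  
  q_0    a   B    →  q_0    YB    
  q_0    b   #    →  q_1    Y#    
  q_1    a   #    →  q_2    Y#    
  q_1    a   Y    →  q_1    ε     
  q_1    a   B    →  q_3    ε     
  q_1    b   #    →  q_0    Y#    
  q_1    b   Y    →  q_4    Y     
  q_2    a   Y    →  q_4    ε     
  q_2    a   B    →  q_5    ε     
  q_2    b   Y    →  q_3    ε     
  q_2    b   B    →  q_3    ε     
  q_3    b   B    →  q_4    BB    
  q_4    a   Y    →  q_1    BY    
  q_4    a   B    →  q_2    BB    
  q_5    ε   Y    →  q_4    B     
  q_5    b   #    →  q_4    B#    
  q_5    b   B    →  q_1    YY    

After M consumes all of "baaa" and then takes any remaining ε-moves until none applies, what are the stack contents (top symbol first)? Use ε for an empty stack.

(q_0, baaa, #)
  read b, top #: go to q_1, push Y# → (q_1, aaa, Y#)
  read a, top Y: go to q_1, push ε → (q_1, aa, #)
  read a, top #: go to q_2, push Y# → (q_2, a, Y#)
  read a, top Y: go to q_4, push ε → (q_4, ε, #)
All input consumed in state q_4 with stack #.

#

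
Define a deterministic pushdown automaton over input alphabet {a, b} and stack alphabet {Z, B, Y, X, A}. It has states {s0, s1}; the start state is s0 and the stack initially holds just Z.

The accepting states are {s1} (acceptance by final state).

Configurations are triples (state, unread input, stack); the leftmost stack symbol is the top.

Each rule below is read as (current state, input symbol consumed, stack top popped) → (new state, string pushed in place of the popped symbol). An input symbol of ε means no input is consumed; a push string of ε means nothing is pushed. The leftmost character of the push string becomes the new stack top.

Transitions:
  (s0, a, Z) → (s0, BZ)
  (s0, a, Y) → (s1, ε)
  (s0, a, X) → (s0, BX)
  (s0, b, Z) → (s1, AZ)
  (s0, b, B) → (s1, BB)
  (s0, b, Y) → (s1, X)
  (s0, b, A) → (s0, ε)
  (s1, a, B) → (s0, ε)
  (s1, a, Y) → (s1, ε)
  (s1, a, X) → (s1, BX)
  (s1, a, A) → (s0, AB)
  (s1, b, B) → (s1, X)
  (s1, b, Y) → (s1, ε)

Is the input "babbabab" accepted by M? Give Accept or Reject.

Accept

(s0, babbabab, Z)
  read b, top Z: go to s1, push AZ → (s1, abbabab, AZ)
  read a, top A: go to s0, push AB → (s0, bbabab, ABZ)
  read b, top A: go to s0, push ε → (s0, babab, BZ)
  read b, top B: go to s1, push BB → (s1, abab, BBZ)
  read a, top B: go to s0, push ε → (s0, bab, BZ)
  read b, top B: go to s1, push BB → (s1, ab, BBZ)
  read a, top B: go to s0, push ε → (s0, b, BZ)
  read b, top B: go to s1, push BB → (s1, ε, BBZ)
All input consumed; state s1 ∈ F.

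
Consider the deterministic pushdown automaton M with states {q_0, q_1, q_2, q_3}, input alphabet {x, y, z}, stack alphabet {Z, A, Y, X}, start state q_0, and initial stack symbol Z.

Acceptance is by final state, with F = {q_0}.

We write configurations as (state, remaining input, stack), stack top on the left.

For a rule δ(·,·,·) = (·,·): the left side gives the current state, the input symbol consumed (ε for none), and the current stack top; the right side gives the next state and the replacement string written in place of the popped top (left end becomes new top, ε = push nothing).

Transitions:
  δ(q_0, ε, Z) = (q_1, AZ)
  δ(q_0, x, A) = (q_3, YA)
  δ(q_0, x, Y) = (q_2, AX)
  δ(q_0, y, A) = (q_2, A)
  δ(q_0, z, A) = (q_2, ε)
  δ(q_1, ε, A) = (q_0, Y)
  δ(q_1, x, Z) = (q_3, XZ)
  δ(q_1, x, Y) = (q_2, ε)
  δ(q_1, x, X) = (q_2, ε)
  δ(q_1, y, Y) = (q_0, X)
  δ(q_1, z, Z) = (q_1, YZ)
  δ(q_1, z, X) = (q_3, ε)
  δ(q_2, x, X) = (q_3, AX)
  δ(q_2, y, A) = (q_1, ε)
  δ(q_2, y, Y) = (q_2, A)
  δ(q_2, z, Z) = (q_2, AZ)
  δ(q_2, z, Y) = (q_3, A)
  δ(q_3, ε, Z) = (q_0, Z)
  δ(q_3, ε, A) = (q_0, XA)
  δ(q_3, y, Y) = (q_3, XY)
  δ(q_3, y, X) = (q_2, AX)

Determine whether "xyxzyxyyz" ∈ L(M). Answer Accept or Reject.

Accept

(q_0, xyxzyxyyz, Z)
  ε-move, top Z: go to q_1, push AZ → (q_1, xyxzyxyyz, AZ)
  ε-move, top A: go to q_0, push Y → (q_0, xyxzyxyyz, YZ)
  read x, top Y: go to q_2, push AX → (q_2, yxzyxyyz, AXZ)
  read y, top A: go to q_1, push ε → (q_1, xzyxyyz, XZ)
  read x, top X: go to q_2, push ε → (q_2, zyxyyz, Z)
  read z, top Z: go to q_2, push AZ → (q_2, yxyyz, AZ)
  read y, top A: go to q_1, push ε → (q_1, xyyz, Z)
  read x, top Z: go to q_3, push XZ → (q_3, yyz, XZ)
  read y, top X: go to q_2, push AX → (q_2, yz, AXZ)
  read y, top A: go to q_1, push ε → (q_1, z, XZ)
  read z, top X: go to q_3, push ε → (q_3, ε, Z)
  ε-move, top Z: go to q_0, push Z → (q_0, ε, Z)
All input consumed; state q_0 ∈ F.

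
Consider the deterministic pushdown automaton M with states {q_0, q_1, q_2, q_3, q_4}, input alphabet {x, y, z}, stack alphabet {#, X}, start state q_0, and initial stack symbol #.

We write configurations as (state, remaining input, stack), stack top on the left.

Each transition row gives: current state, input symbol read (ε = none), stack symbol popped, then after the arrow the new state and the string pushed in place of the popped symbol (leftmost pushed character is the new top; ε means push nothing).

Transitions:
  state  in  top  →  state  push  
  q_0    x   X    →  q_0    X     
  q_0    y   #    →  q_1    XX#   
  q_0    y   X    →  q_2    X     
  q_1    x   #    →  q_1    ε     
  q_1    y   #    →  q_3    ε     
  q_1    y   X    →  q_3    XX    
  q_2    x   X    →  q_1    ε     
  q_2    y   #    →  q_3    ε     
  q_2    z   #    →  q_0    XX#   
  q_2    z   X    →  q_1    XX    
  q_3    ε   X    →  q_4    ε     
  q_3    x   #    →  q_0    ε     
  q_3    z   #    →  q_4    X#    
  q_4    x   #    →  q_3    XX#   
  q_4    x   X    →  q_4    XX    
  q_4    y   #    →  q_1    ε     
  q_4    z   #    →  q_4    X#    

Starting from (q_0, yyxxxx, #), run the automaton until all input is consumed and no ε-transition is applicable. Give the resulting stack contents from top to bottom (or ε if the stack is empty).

(q_0, yyxxxx, #)
  read y, top #: go to q_1, push XX# → (q_1, yxxxx, XX#)
  read y, top X: go to q_3, push XX → (q_3, xxxx, XXX#)
  ε-move, top X: go to q_4, push ε → (q_4, xxxx, XX#)
  read x, top X: go to q_4, push XX → (q_4, xxx, XXX#)
  read x, top X: go to q_4, push XX → (q_4, xx, XXXX#)
  read x, top X: go to q_4, push XX → (q_4, x, XXXXX#)
  read x, top X: go to q_4, push XX → (q_4, ε, XXXXXX#)
All input consumed in state q_4 with stack XXXXXX#.

XXXXXX#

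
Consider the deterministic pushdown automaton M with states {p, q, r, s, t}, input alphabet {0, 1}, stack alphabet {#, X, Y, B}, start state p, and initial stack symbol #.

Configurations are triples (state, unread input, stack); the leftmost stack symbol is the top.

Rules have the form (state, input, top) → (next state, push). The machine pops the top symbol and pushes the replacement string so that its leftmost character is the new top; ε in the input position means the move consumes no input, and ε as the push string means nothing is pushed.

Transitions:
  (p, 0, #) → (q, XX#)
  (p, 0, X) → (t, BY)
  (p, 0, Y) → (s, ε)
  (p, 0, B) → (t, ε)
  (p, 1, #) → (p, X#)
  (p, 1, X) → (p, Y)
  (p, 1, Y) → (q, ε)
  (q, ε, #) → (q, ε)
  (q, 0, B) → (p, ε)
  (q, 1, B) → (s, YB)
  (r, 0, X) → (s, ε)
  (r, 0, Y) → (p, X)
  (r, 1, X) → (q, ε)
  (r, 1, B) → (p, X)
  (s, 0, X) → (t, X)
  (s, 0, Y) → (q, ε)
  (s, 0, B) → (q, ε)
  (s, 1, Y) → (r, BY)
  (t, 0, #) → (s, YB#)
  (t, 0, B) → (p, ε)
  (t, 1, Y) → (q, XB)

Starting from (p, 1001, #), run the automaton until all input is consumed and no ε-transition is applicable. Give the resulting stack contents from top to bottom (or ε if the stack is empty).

ε

(p, 1001, #) ⊢ (p, 001, X#) ⊢ (t, 01, BY#) ⊢ (p, 1, Y#) ⊢ (q, ε, #) ⊢ (q, ε, ε)
All input consumed in state q with stack ε.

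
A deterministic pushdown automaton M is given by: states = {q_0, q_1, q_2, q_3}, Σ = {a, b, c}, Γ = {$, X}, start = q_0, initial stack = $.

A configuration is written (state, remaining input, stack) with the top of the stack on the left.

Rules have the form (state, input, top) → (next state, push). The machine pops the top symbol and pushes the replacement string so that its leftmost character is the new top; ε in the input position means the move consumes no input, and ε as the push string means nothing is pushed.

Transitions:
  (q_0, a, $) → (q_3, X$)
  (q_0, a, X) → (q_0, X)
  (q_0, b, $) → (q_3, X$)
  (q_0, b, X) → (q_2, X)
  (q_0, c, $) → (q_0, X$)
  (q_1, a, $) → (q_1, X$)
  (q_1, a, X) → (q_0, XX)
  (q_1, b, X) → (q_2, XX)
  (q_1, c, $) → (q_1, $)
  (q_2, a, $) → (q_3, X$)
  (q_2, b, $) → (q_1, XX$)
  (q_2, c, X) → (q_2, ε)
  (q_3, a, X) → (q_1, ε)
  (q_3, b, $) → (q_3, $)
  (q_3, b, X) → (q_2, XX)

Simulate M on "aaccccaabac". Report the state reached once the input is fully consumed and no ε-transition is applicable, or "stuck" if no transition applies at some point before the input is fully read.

(q_0, aaccccaabac, $)
  read a, top $: go to q_3, push X$ → (q_3, accccaabac, X$)
  read a, top X: go to q_1, push ε → (q_1, ccccaabac, $)
  read c, top $: go to q_1, push $ → (q_1, cccaabac, $)
  read c, top $: go to q_1, push $ → (q_1, ccaabac, $)
  read c, top $: go to q_1, push $ → (q_1, caabac, $)
  read c, top $: go to q_1, push $ → (q_1, aabac, $)
  read a, top $: go to q_1, push X$ → (q_1, abac, X$)
  read a, top X: go to q_0, push XX → (q_0, bac, XX$)
  read b, top X: go to q_2, push X → (q_2, ac, XX$)
No transition for (q_2, a, top X); M blocks with input ac remaining.

stuck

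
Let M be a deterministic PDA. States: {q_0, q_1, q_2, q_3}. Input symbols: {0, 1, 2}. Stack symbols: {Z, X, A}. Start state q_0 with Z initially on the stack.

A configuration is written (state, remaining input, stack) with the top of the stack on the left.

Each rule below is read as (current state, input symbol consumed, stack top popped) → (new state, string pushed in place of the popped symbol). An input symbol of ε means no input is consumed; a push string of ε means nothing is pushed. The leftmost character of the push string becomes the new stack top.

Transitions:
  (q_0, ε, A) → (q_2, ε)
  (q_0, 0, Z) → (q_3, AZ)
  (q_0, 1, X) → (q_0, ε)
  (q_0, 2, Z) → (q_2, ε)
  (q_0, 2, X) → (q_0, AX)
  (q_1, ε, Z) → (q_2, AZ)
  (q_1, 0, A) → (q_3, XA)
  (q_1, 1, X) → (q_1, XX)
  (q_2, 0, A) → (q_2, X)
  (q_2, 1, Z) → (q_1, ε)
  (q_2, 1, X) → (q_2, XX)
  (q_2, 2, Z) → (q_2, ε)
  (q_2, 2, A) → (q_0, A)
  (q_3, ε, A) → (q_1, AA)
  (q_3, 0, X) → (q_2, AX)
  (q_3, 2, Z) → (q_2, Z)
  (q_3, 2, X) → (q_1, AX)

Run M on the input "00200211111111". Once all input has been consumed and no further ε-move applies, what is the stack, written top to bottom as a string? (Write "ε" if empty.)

(q_0, 00200211111111, Z)
  read 0, top Z: go to q_3, push AZ → (q_3, 0200211111111, AZ)
  ε-move, top A: go to q_1, push AA → (q_1, 0200211111111, AAZ)
  read 0, top A: go to q_3, push XA → (q_3, 200211111111, XAAZ)
  read 2, top X: go to q_1, push AX → (q_1, 00211111111, AXAAZ)
  read 0, top A: go to q_3, push XA → (q_3, 0211111111, XAXAAZ)
  read 0, top X: go to q_2, push AX → (q_2, 211111111, AXAXAAZ)
  read 2, top A: go to q_0, push A → (q_0, 11111111, AXAXAAZ)
  ε-move, top A: go to q_2, push ε → (q_2, 11111111, XAXAAZ)
  read 1, top X: go to q_2, push XX → (q_2, 1111111, XXAXAAZ)
  read 1, top X: go to q_2, push XX → (q_2, 111111, XXXAXAAZ)
  read 1, top X: go to q_2, push XX → (q_2, 11111, XXXXAXAAZ)
  read 1, top X: go to q_2, push XX → (q_2, 1111, XXXXXAXAAZ)
  read 1, top X: go to q_2, push XX → (q_2, 111, XXXXXXAXAAZ)
  read 1, top X: go to q_2, push XX → (q_2, 11, XXXXXXXAXAAZ)
  read 1, top X: go to q_2, push XX → (q_2, 1, XXXXXXXXAXAAZ)
  read 1, top X: go to q_2, push XX → (q_2, ε, XXXXXXXXXAXAAZ)
All input consumed in state q_2 with stack XXXXXXXXXAXAAZ.

XXXXXXXXXAXAAZ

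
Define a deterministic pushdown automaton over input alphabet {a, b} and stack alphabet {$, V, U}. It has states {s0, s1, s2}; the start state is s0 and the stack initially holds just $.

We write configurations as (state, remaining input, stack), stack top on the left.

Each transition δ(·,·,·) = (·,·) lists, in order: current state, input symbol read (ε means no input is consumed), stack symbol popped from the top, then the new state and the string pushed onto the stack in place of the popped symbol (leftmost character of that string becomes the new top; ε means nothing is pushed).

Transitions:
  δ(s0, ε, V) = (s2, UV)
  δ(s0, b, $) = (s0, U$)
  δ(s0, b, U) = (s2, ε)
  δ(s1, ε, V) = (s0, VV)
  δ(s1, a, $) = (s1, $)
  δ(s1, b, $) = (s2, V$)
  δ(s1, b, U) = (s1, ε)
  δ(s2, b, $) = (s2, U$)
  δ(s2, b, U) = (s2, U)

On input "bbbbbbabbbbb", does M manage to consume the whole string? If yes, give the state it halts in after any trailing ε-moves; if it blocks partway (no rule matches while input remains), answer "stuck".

stuck

(s0, bbbbbbabbbbb, $) ⊢ (s0, bbbbbabbbbb, U$) ⊢ (s2, bbbbabbbbb, $) ⊢ (s2, bbbabbbbb, U$) ⊢ (s2, bbabbbbb, U$) ⊢ (s2, babbbbb, U$) ⊢ (s2, abbbbb, U$)
No transition for (s2, a, top U); M blocks with input abbbbb remaining.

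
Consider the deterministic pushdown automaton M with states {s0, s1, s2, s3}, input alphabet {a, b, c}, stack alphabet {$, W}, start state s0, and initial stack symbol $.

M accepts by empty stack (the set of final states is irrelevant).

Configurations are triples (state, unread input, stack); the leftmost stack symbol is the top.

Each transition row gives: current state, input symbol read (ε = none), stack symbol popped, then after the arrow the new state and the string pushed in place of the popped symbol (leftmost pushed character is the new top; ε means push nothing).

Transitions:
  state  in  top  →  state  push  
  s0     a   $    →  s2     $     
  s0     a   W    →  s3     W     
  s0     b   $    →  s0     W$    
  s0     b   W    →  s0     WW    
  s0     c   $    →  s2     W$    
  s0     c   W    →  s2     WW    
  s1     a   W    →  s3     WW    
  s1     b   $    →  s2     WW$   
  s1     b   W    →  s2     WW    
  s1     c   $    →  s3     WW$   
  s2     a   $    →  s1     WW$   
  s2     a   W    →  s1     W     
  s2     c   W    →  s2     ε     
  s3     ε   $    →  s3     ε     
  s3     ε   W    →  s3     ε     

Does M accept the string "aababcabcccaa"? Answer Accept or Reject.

Accept

(s0, aababcabcccaa, $)
  read a, top $: go to s2, push $ → (s2, ababcabcccaa, $)
  read a, top $: go to s1, push WW$ → (s1, babcabcccaa, WW$)
  read b, top W: go to s2, push WW → (s2, abcabcccaa, WWW$)
  read a, top W: go to s1, push W → (s1, bcabcccaa, WWW$)
  read b, top W: go to s2, push WW → (s2, cabcccaa, WWWW$)
  read c, top W: go to s2, push ε → (s2, abcccaa, WWW$)
  read a, top W: go to s1, push W → (s1, bcccaa, WWW$)
  read b, top W: go to s2, push WW → (s2, cccaa, WWWW$)
  read c, top W: go to s2, push ε → (s2, ccaa, WWW$)
  read c, top W: go to s2, push ε → (s2, caa, WW$)
  read c, top W: go to s2, push ε → (s2, aa, W$)
  read a, top W: go to s1, push W → (s1, a, W$)
  read a, top W: go to s3, push WW → (s3, ε, WW$)
  ε-move, top W: go to s3, push ε → (s3, ε, W$)
  ε-move, top W: go to s3, push ε → (s3, ε, $)
  ε-move, top $: go to s3, push ε → (s3, ε, ε)
All input consumed and the stack is empty.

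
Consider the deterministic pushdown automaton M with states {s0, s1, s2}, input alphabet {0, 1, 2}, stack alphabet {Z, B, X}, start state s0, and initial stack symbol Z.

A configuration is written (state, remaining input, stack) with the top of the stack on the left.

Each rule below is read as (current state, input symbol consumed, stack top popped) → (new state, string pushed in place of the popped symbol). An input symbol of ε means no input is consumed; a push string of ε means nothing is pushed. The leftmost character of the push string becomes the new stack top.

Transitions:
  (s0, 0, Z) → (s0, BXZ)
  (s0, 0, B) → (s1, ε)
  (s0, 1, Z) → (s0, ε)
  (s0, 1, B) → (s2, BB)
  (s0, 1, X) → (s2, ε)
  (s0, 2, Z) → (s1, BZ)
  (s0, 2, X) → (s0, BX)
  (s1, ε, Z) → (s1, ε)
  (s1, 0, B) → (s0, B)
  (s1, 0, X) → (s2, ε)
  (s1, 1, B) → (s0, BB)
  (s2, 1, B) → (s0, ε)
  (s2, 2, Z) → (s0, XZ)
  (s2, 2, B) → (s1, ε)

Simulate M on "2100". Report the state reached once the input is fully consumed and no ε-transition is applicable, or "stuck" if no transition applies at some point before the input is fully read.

(s0, 2100, Z)
  read 2, top Z: go to s1, push BZ → (s1, 100, BZ)
  read 1, top B: go to s0, push BB → (s0, 00, BBZ)
  read 0, top B: go to s1, push ε → (s1, 0, BZ)
  read 0, top B: go to s0, push B → (s0, ε, BZ)
All input consumed; M is in state s0.

s0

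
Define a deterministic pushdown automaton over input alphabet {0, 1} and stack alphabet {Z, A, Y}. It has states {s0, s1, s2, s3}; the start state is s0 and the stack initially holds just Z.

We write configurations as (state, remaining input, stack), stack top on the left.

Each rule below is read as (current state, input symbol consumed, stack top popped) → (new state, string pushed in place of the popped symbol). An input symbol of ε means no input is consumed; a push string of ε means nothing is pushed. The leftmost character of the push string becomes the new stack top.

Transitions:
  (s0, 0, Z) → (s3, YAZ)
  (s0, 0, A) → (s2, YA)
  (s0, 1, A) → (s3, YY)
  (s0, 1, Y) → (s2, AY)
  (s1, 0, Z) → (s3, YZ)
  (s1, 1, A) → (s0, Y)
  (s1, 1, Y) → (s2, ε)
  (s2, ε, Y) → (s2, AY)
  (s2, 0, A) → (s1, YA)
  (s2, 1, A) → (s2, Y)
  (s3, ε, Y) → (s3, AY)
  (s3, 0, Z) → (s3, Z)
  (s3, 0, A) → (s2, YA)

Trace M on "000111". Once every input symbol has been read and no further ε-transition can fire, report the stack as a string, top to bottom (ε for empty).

(s0, 000111, Z)
  read 0, top Z: go to s3, push YAZ → (s3, 00111, YAZ)
  ε-move, top Y: go to s3, push AY → (s3, 00111, AYAZ)
  read 0, top A: go to s2, push YA → (s2, 0111, YAYAZ)
  ε-move, top Y: go to s2, push AY → (s2, 0111, AYAYAZ)
  read 0, top A: go to s1, push YA → (s1, 111, YAYAYAZ)
  read 1, top Y: go to s2, push ε → (s2, 11, AYAYAZ)
  read 1, top A: go to s2, push Y → (s2, 1, YYAYAZ)
  ε-move, top Y: go to s2, push AY → (s2, 1, AYYAYAZ)
  read 1, top A: go to s2, push Y → (s2, ε, YYYAYAZ)
  ε-move, top Y: go to s2, push AY → (s2, ε, AYYYAYAZ)
All input consumed in state s2 with stack AYYYAYAZ.

AYYYAYAZ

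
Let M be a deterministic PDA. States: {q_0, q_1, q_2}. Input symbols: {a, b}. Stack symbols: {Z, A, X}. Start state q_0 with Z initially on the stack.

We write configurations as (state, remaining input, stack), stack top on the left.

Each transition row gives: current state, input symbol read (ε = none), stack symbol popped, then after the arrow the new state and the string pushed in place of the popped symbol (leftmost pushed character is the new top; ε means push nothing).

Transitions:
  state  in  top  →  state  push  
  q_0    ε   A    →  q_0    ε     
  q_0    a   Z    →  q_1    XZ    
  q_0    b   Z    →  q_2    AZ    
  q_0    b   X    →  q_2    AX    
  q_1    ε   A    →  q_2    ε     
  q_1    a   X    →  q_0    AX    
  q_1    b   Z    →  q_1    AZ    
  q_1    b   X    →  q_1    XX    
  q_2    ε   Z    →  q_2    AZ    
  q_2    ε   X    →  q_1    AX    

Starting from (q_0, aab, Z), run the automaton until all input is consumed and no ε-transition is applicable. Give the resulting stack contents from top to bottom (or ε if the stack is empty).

(q_0, aab, Z)
  read a, top Z: go to q_1, push XZ → (q_1, ab, XZ)
  read a, top X: go to q_0, push AX → (q_0, b, AXZ)
  ε-move, top A: go to q_0, push ε → (q_0, b, XZ)
  read b, top X: go to q_2, push AX → (q_2, ε, AXZ)
All input consumed in state q_2 with stack AXZ.

AXZ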